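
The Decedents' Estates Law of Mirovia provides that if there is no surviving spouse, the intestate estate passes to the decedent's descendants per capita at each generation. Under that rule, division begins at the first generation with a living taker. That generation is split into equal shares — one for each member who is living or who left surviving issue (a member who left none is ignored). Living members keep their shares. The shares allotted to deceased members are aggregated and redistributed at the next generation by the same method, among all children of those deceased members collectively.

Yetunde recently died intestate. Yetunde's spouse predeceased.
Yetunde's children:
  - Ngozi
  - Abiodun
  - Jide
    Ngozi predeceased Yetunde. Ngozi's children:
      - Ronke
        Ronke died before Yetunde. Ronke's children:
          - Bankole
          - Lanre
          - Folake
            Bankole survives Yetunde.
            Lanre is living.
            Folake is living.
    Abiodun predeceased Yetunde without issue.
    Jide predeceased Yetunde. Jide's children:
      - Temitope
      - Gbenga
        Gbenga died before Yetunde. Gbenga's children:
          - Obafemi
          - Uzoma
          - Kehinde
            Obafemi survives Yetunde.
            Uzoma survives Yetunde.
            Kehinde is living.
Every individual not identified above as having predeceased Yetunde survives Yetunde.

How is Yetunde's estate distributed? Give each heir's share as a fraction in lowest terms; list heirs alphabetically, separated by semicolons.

Bankole 1/9; Folake 1/9; Kehinde 1/9; Lanre 1/9; Obafemi 1/9; Temitope 1/3; Uzoma 1/9

There is no surviving spouse, so the entire estate passes to Yetunde's descendants per capita at each generation.
No one at generation 1 (Ngozi, Jide) is living; moving to the next generation.
At generation 2 (Ronke, Temitope, Gbenga) there are 3 shares of (1)/3 = 1/3 each.
Living: Temitope — each takes 1/3.
Deceased: Ronke and Gbenga. Their combined 2/3 is pooled and carried to generation 3.
At generation 3 (Bankole, Lanre, Folake, Obafemi, Uzoma, Kehinde) there are 6 shares of (2/3)/6 = 1/9 each.
Living: Bankole, Lanre, Folake, Obafemi, Uzoma, and Kehinde — each takes 1/9.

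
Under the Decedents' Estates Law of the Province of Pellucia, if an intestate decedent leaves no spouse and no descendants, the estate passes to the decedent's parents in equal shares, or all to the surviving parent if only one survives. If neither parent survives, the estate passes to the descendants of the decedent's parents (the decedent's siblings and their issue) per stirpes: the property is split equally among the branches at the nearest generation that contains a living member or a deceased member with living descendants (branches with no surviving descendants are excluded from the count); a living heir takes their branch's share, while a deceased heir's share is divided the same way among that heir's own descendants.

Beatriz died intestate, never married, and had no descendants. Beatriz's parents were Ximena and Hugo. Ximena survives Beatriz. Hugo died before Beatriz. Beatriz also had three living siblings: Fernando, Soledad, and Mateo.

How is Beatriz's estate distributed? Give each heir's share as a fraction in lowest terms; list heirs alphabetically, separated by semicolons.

Only one parent, Ximena, survives, so Ximena takes the entire estate. The siblings take nothing because a surviving parent has priority.

Ximena 1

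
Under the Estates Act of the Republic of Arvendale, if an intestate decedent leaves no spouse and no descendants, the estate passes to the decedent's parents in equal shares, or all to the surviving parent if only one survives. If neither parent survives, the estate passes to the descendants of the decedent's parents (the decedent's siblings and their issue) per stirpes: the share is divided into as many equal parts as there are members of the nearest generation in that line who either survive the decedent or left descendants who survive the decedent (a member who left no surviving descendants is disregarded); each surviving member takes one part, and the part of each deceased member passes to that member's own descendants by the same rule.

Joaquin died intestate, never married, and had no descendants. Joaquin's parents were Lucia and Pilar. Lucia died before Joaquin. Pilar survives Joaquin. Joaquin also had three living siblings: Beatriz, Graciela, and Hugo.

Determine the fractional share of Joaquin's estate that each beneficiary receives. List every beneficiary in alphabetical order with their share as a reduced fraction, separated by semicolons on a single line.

Only one parent, Pilar, survives, so Pilar takes the entire estate. The siblings take nothing because a surviving parent has priority.

Pilar 1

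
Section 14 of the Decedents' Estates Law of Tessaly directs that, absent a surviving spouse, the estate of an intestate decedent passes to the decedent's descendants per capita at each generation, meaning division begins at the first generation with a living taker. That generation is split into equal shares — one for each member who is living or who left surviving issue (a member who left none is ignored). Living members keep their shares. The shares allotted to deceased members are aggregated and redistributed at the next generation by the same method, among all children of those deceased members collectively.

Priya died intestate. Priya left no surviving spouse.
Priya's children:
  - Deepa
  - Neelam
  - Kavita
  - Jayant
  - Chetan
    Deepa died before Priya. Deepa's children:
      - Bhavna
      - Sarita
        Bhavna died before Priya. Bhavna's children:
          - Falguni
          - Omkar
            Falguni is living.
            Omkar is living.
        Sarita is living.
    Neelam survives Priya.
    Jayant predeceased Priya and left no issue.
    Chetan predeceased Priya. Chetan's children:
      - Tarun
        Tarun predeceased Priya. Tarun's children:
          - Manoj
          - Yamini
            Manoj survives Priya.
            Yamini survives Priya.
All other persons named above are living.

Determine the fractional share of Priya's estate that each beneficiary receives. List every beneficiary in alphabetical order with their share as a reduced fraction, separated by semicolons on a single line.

Falguni 1/12; Kavita 1/4; Manoj 1/12; Neelam 1/4; Omkar 1/12; Sarita 1/6; Yamini 1/12

There is no surviving spouse, so the entire estate passes to Priya's descendants per capita at each generation.
At generation 1 (Deepa, Neelam, Kavita, Chetan) there are 4 shares of (1)/4 = 1/4 each.
Living: Neelam and Kavita — each takes 1/4.
Deceased: Deepa and Chetan. Their combined 1/2 is pooled and carried to generation 2.
At generation 2 (Bhavna, Sarita, Tarun) there are 3 shares of (1/2)/3 = 1/6 each.
Living: Sarita — each takes 1/6.
Deceased: Bhavna and Tarun. Their combined 1/3 is pooled and carried to generation 3.
At generation 3 (Falguni, Omkar, Manoj, Yamini) there are 4 shares of (1/3)/4 = 1/12 each.
Living: Falguni, Omkar, Manoj, and Yamini — each takes 1/12.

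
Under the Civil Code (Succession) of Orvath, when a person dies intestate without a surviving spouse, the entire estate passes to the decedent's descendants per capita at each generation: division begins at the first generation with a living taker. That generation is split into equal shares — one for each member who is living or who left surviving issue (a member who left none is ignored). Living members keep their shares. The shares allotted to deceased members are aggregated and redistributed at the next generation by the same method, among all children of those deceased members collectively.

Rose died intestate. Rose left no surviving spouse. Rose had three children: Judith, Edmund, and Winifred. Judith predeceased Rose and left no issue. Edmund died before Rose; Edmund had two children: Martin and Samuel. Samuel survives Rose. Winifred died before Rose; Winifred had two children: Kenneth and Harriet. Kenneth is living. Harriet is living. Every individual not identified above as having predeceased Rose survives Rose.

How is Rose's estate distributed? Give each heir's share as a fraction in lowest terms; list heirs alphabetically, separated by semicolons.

There is no surviving spouse, so the entire estate passes to Rose's descendants per capita at each generation.
No one at generation 1 (Edmund, Winifred) is living; moving to the next generation.
At generation 2 (Martin, Samuel, Kenneth, Harriet) there are 4 shares of (1)/4 = 1/4 each.
Living: Martin, Samuel, Kenneth, and Harriet — each takes 1/4.

Harriet 1/4; Kenneth 1/4; Martin 1/4; Samuel 1/4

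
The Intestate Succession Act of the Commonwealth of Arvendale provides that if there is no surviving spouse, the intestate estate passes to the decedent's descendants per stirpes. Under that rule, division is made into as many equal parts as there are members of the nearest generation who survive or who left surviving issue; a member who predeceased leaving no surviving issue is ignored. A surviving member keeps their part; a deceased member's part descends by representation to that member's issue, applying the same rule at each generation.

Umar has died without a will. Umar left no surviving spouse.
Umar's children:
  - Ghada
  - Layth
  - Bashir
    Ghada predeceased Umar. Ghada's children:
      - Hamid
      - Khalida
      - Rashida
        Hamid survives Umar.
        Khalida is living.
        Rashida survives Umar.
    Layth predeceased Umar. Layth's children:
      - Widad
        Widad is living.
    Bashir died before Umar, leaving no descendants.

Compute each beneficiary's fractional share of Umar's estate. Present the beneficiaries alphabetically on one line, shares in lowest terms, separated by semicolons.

Hamid 1/6; Khalida 1/6; Rashida 1/6; Widad 1/2

There is no surviving spouse, so the entire estate passes to Umar's descendants per stirpes.
Bashir left no surviving issue, so that branch lapses and is disregarded.
The estate is divided into 2 equal shares of 1/2 among Ghada, Layth.
Ghada predeceased; the 1/2 allotted to Ghada's branch passes to Ghada's issue by representation.
The 1/2 is divided into 3 equal shares of 1/6 among Hamid, Khalida, Rashida.
Hamid is living and takes 1/6.
Khalida is living and takes 1/6.
Rashida is living and takes 1/6.
Layth predeceased; the 1/2 allotted to Layth's branch passes to Layth's issue by representation.
Widad is the sole taker at this level and receives the full 1/2.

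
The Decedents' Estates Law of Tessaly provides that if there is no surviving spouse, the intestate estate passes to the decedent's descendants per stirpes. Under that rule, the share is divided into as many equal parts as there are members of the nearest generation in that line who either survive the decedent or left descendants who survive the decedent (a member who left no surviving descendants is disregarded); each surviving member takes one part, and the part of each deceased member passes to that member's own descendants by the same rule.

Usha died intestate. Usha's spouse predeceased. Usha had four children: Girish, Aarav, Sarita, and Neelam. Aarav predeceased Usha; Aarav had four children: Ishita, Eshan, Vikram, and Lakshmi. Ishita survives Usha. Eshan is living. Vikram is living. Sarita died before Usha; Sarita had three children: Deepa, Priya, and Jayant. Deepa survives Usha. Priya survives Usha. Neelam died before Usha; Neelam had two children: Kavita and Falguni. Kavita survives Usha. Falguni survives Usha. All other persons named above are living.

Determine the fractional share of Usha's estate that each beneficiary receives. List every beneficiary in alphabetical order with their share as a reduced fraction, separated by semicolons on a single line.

Deepa 1/12; Eshan 1/16; Falguni 1/8; Girish 1/4; Ishita 1/16; Jayant 1/12; Kavita 1/8; Lakshmi 1/16; Priya 1/12; Vikram 1/16

There is no surviving spouse, so the entire estate passes to Usha's descendants per stirpes.
The estate is divided into 4 equal shares of 1/4 among Girish, Aarav, Sarita, Neelam.
Girish is living and takes 1/4.
Aarav predeceased; the 1/4 allotted to Aarav's branch passes to Aarav's issue by representation.
The 1/4 is divided into 4 equal shares of 1/16 among Ishita, Eshan, Vikram, Lakshmi.
Ishita is living and takes 1/16.
Eshan is living and takes 1/16.
Vikram is living and takes 1/16.
Lakshmi is living and takes 1/16.
Sarita predeceased; the 1/4 allotted to Sarita's branch passes to Sarita's issue by representation.
The 1/4 is divided into 3 equal shares of 1/12 among Deepa, Priya, Jayant.
Deepa is living and takes 1/12.
Priya is living and takes 1/12.
Jayant is living and takes 1/12.
Neelam predeceased; the 1/4 allotted to Neelam's branch passes to Neelam's issue by representation.
The 1/4 is divided into 2 equal shares of 1/8 among Kavita, Falguni.
Kavita is living and takes 1/8.
Falguni is living and takes 1/8.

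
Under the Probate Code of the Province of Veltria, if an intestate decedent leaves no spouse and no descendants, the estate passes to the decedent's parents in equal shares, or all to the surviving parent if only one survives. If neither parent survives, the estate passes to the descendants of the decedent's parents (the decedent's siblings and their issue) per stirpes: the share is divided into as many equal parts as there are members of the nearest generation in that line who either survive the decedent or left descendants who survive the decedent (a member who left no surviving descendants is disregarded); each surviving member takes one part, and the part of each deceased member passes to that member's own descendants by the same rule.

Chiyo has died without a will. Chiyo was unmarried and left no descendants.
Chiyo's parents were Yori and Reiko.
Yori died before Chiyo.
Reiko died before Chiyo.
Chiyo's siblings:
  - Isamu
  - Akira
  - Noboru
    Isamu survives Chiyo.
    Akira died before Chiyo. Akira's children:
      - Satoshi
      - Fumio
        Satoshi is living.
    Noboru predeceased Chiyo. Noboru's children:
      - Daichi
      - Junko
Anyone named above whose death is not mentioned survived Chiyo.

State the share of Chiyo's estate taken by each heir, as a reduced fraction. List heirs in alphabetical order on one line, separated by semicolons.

Neither parent survives and there are no descendants, so the estate passes to Chiyo's siblings and their issue per stirpes.
The estate is divided into 3 equal shares of 1/3 among Isamu, Akira, Noboru.
Isamu is living and takes 1/3.
Akira predeceased; the 1/3 allotted to Akira's branch passes to Akira's issue by representation.
The 1/3 is divided into 2 equal shares of 1/6 among Satoshi, Fumio.
Satoshi is living and takes 1/6.
Fumio is living and takes 1/6.
Noboru predeceased; the 1/3 allotted to Noboru's branch passes to Noboru's issue by representation.
The 1/3 is divided into 2 equal shares of 1/6 among Daichi, Junko.
Daichi is living and takes 1/6.
Junko is living and takes 1/6.

Daichi 1/6; Fumio 1/6; Isamu 1/3; Junko 1/6; Satoshi 1/6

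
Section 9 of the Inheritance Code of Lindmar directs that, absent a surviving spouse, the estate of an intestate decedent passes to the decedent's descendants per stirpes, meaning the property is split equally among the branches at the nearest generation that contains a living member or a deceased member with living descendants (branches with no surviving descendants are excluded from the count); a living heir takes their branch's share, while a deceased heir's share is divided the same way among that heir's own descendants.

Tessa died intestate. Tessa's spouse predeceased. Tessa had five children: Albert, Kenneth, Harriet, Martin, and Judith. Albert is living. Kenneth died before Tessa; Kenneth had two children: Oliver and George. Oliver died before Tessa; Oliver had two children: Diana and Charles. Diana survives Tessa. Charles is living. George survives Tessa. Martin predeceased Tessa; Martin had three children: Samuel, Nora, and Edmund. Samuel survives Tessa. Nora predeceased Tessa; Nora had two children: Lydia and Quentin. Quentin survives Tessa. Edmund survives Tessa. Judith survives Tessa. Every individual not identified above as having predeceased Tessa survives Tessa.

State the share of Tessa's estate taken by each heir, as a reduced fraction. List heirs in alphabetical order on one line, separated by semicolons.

There is no surviving spouse, so the entire estate passes to Tessa's descendants per stirpes.
The estate is divided into 5 equal shares of 1/5 among Albert, Kenneth, Harriet, Martin, Judith.
Albert is living and takes 1/5.
Kenneth predeceased; the 1/5 allotted to Kenneth's branch passes to Kenneth's issue by representation.
The 1/5 is divided into 2 equal shares of 1/10 among Oliver, George.
Oliver predeceased; the 1/10 allotted to Oliver's branch passes to Oliver's issue by representation.
The 1/10 is divided into 2 equal shares of 1/20 among Diana, Charles.
Diana is living and takes 1/20.
Charles is living and takes 1/20.
George is living and takes 1/10.
Harriet is living and takes 1/5.
Martin predeceased; the 1/5 allotted to Martin's branch passes to Martin's issue by representation.
The 1/5 is divided into 3 equal shares of 1/15 among Samuel, Nora, Edmund.
Samuel is living and takes 1/15.
Nora predeceased; the 1/15 allotted to Nora's branch passes to Nora's issue by representation.
The 1/15 is divided into 2 equal shares of 1/30 among Lydia, Quentin.
Lydia is living and takes 1/30.
Quentin is living and takes 1/30.
Edmund is living and takes 1/15.
Judith is living and takes 1/5.

Albert 1/5; Charles 1/20; Diana 1/20; Edmund 1/15; George 1/10; Harriet 1/5; Judith 1/5; Lydia 1/30; Quentin 1/30; Samuel 1/15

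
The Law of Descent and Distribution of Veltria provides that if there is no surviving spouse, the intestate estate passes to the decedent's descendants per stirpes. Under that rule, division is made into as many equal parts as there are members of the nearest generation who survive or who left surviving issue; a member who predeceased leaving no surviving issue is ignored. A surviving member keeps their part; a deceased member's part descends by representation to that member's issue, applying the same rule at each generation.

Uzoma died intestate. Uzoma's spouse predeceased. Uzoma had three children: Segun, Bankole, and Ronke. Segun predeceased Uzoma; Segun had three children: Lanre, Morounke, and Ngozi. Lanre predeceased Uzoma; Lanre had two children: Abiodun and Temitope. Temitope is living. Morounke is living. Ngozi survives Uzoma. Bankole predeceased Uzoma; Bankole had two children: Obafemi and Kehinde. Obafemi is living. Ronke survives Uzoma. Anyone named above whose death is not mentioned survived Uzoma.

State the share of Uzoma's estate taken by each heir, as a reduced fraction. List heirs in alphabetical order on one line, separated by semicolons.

There is no surviving spouse, so the entire estate passes to Uzoma's descendants per stirpes.
The estate is divided into 3 equal shares of 1/3 among Segun, Bankole, Ronke.
Segun predeceased; the 1/3 allotted to Segun's branch passes to Segun's issue by representation.
The 1/3 is divided into 3 equal shares of 1/9 among Lanre, Morounke, Ngozi.
Lanre predeceased; the 1/9 allotted to Lanre's branch passes to Lanre's issue by representation.
The 1/9 is divided into 2 equal shares of 1/18 among Abiodun, Temitope.
Abiodun is living and takes 1/18.
Temitope is living and takes 1/18.
Morounke is living and takes 1/9.
Ngozi is living and takes 1/9.
Bankole predeceased; the 1/3 allotted to Bankole's branch passes to Bankole's issue by representation.
The 1/3 is divided into 2 equal shares of 1/6 among Obafemi, Kehinde.
Obafemi is living and takes 1/6.
Kehinde is living and takes 1/6.
Ronke is living and takes 1/3.

Abiodun 1/18; Kehinde 1/6; Morounke 1/9; Ngozi 1/9; Obafemi 1/6; Ronke 1/3; Temitope 1/18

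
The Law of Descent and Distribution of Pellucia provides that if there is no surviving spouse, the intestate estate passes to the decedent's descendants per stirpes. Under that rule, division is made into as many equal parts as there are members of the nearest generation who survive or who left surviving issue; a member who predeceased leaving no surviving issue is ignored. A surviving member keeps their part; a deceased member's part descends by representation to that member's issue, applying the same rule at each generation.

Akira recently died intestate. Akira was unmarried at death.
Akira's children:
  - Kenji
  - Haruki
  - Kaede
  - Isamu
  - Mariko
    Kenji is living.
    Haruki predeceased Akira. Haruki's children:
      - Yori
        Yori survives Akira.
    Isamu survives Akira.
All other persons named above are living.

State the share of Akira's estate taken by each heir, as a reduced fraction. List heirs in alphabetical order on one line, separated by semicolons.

There is no surviving spouse, so the entire estate passes to Akira's descendants per stirpes.
The estate is divided into 5 equal shares of 1/5 among Kenji, Haruki, Kaede, Isamu, Mariko.
Kenji is living and takes 1/5.
Haruki predeceased; the 1/5 allotted to Haruki's branch passes to Haruki's issue by representation.
Yori is the sole taker at this level and receives the full 1/5.
Kaede is living and takes 1/5.
Isamu is living and takes 1/5.
Mariko is living and takes 1/5.

Isamu 1/5; Kaede 1/5; Kenji 1/5; Mariko 1/5; Yori 1/5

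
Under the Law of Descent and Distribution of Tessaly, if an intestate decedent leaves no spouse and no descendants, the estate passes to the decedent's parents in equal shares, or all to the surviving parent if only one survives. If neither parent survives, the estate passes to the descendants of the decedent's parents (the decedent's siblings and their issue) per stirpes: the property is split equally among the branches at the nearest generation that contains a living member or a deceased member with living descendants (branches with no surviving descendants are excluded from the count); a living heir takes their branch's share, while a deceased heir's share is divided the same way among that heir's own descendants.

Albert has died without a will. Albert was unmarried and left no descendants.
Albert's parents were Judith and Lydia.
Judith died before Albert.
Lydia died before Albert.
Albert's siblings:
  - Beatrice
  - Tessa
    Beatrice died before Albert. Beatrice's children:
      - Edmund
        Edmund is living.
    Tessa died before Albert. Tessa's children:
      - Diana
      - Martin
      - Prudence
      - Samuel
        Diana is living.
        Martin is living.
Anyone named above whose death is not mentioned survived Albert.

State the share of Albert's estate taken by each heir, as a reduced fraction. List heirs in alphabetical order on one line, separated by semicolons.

Diana 1/8; Edmund 1/2; Martin 1/8; Prudence 1/8; Samuel 1/8

Neither parent survives and there are no descendants, so the estate passes to Albert's siblings and their issue per stirpes.
The estate is divided into 2 equal shares of 1/2 among Beatrice, Tessa.
Beatrice predeceased; the 1/2 allotted to Beatrice's branch passes to Beatrice's issue by representation.
Edmund is the sole taker at this level and receives the full 1/2.
Tessa predeceased; the 1/2 allotted to Tessa's branch passes to Tessa's issue by representation.
The 1/2 is divided into 4 equal shares of 1/8 among Diana, Martin, Prudence, Samuel.
Diana is living and takes 1/8.
Martin is living and takes 1/8.
Prudence is living and takes 1/8.
Samuel is living and takes 1/8.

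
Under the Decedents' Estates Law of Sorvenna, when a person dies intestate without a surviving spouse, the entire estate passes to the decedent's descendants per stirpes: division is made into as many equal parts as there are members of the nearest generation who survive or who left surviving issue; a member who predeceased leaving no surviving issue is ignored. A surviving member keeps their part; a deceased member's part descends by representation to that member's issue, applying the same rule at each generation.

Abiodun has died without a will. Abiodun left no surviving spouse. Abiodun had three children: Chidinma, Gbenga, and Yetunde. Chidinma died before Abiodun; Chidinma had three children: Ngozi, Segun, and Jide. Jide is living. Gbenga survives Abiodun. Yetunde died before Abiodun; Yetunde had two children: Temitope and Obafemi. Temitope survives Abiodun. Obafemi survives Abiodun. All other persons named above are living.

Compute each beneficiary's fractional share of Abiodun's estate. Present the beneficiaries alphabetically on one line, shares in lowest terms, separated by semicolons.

Gbenga 1/3; Jide 1/9; Ngozi 1/9; Obafemi 1/6; Segun 1/9; Temitope 1/6

There is no surviving spouse, so the entire estate passes to Abiodun's descendants per stirpes.
The estate is divided into 3 equal shares of 1/3 among Chidinma, Gbenga, Yetunde.
Chidinma predeceased; the 1/3 allotted to Chidinma's branch passes to Chidinma's issue by representation.
The 1/3 is divided into 3 equal shares of 1/9 among Ngozi, Segun, Jide.
Ngozi is living and takes 1/9.
Segun is living and takes 1/9.
Jide is living and takes 1/9.
Gbenga is living and takes 1/3.
Yetunde predeceased; the 1/3 allotted to Yetunde's branch passes to Yetunde's issue by representation.
The 1/3 is divided into 2 equal shares of 1/6 among Temitope, Obafemi.
Temitope is living and takes 1/6.
Obafemi is living and takes 1/6.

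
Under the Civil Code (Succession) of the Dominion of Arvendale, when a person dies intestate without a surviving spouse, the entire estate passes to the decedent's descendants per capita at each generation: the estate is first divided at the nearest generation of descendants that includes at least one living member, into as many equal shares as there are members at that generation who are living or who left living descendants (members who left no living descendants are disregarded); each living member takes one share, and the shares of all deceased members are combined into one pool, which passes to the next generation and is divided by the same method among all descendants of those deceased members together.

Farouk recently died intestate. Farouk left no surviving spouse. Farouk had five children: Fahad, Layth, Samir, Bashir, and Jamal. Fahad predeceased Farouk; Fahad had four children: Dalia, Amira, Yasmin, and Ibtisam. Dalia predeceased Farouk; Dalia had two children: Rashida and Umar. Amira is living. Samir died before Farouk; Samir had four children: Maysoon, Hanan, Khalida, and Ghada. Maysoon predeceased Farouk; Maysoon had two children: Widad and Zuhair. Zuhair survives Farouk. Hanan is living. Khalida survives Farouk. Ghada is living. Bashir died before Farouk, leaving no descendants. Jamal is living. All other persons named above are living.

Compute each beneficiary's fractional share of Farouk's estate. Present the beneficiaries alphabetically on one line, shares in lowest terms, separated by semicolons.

Amira 1/16; Ghada 1/16; Hanan 1/16; Ibtisam 1/16; Jamal 1/4; Khalida 1/16; Layth 1/4; Rashida 1/32; Umar 1/32; Widad 1/32; Yasmin 1/16; Zuhair 1/32

There is no surviving spouse, so the entire estate passes to Farouk's descendants per capita at each generation.
At generation 1 (Fahad, Layth, Samir, Jamal) there are 4 shares of (1)/4 = 1/4 each.
Living: Layth and Jamal — each takes 1/4.
Deceased: Fahad and Samir. Their combined 1/2 is pooled and carried to generation 2.
At generation 2 (Dalia, Amira, Yasmin, Ibtisam, Maysoon, Hanan, Khalida, Ghada) there are 8 shares of (1/2)/8 = 1/16 each.
Living: Amira, Yasmin, Ibtisam, Hanan, Khalida, and Ghada — each takes 1/16.
Deceased: Dalia and Maysoon. Their combined 1/8 is pooled and carried to generation 3.
At generation 3 (Rashida, Umar, Widad, Zuhair) there are 4 shares of (1/8)/4 = 1/32 each.
Living: Rashida, Umar, Widad, and Zuhair — each takes 1/32.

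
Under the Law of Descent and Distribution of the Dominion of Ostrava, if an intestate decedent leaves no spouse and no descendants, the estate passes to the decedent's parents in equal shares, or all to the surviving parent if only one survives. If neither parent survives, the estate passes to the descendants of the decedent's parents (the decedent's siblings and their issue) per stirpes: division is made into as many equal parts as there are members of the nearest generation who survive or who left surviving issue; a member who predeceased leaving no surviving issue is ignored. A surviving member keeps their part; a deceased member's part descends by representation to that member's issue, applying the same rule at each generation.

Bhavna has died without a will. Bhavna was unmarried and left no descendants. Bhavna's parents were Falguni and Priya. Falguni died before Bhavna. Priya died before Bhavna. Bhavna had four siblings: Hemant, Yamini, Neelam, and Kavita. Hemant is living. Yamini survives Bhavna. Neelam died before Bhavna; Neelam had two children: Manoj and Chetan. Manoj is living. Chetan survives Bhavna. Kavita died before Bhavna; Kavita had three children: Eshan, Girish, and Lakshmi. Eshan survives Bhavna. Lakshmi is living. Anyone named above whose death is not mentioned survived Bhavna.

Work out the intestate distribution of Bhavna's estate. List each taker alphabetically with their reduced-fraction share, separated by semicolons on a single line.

Neither parent survives and there are no descendants, so the estate passes to Bhavna's siblings and their issue per stirpes.
The estate is divided into 4 equal shares of 1/4 among Hemant, Yamini, Neelam, Kavita.
Hemant is living and takes 1/4.
Yamini is living and takes 1/4.
Neelam predeceased; the 1/4 allotted to Neelam's branch passes to Neelam's issue by representation.
The 1/4 is divided into 2 equal shares of 1/8 among Manoj, Chetan.
Manoj is living and takes 1/8.
Chetan is living and takes 1/8.
Kavita predeceased; the 1/4 allotted to Kavita's branch passes to Kavita's issue by representation.
The 1/4 is divided into 3 equal shares of 1/12 among Eshan, Girish, Lakshmi.
Eshan is living and takes 1/12.
Girish is living and takes 1/12.
Lakshmi is living and takes 1/12.

Chetan 1/8; Eshan 1/12; Girish 1/12; Hemant 1/4; Lakshmi 1/12; Manoj 1/8; Yamini 1/4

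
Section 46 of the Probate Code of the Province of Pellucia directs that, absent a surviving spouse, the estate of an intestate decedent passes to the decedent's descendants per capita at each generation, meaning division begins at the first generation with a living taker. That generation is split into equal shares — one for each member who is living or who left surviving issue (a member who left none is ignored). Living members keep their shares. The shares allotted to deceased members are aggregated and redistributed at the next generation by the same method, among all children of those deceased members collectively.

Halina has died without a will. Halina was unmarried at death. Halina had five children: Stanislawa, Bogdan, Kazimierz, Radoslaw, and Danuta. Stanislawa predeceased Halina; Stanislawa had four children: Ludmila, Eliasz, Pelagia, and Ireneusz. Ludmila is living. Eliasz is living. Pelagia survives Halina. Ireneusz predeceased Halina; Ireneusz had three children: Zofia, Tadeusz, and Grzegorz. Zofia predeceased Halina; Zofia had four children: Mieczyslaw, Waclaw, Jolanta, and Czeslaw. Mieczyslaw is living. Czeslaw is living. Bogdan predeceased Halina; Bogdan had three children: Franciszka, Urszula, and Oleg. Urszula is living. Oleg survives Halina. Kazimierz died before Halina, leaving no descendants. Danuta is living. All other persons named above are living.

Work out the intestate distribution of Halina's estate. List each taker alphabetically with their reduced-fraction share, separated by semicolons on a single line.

There is no surviving spouse, so the entire estate passes to Halina's descendants per capita at each generation.
At generation 1 (Stanislawa, Bogdan, Radoslaw, Danuta) there are 4 shares of (1)/4 = 1/4 each.
Living: Radoslaw and Danuta — each takes 1/4.
Deceased: Stanislawa and Bogdan. Their combined 1/2 is pooled and carried to generation 2.
At generation 2 (Ludmila, Eliasz, Pelagia, Ireneusz, Franciszka, Urszula, Oleg) there are 7 shares of (1/2)/7 = 1/14 each.
Living: Ludmila, Eliasz, Pelagia, Franciszka, Urszula, and Oleg — each takes 1/14.
Deceased: Ireneusz. That 1/14 share is carried to generation 3.
At generation 3 (Zofia, Tadeusz, Grzegorz) there are 3 shares of (1/14)/3 = 1/42 each.
Living: Tadeusz and Grzegorz — each takes 1/42.
Deceased: Zofia. That 1/42 share is carried to generation 4.
At generation 4 (Mieczyslaw, Waclaw, Jolanta, Czeslaw) there are 4 shares of (1/42)/4 = 1/168 each.
Living: Mieczyslaw, Waclaw, Jolanta, and Czeslaw — each takes 1/168.

Czeslaw 1/168; Danuta 1/4; Eliasz 1/14; Franciszka 1/14; Grzegorz 1/42; Jolanta 1/168; Ludmila 1/14; Mieczyslaw 1/168; Oleg 1/14; Pelagia 1/14; Radoslaw 1/4; Tadeusz 1/42; Urszula 1/14; Waclaw 1/168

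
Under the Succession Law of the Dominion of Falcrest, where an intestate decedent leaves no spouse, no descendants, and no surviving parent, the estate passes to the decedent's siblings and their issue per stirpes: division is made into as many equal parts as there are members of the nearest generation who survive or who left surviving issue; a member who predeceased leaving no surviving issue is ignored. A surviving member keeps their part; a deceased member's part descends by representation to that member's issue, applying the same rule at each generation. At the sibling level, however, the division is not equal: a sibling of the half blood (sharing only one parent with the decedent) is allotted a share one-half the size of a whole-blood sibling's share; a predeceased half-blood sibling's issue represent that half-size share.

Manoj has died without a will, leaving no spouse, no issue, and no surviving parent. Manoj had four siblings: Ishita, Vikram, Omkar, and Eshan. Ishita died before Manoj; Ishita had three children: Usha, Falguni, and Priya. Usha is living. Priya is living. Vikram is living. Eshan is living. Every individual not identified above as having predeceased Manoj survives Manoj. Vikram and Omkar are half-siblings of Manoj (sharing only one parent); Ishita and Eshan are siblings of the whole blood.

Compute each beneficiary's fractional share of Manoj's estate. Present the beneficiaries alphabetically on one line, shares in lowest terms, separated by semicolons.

Eshan 1/3; Falguni 1/9; Omkar 1/6; Priya 1/9; Usha 1/9; Vikram 1/6

No spouse, descendants, or parent survives, so the estate passes to Manoj's siblings per stirpes.
Half-blood siblings count for one-half the weight of whole-blood siblings at the initial division.
Dividing 1 in proportion to weights (total weight 3): Ishita (weight 1) → 1/3; Vikram (weight 1/2) → 1/6; Omkar (weight 1/2) → 1/6; Eshan (weight 1) → 1/3.
Ishita predeceased; the 1/3 allotted to Ishita's branch passes to Ishita's issue by representation.
The 1/3 is divided into 3 equal shares of 1/9 among Usha, Falguni, Priya.
Usha is living and takes 1/9.
Falguni is living and takes 1/9.
Priya is living and takes 1/9.
Vikram is living and takes 1/6.
Omkar is living and takes 1/6.
Eshan is living and takes 1/3.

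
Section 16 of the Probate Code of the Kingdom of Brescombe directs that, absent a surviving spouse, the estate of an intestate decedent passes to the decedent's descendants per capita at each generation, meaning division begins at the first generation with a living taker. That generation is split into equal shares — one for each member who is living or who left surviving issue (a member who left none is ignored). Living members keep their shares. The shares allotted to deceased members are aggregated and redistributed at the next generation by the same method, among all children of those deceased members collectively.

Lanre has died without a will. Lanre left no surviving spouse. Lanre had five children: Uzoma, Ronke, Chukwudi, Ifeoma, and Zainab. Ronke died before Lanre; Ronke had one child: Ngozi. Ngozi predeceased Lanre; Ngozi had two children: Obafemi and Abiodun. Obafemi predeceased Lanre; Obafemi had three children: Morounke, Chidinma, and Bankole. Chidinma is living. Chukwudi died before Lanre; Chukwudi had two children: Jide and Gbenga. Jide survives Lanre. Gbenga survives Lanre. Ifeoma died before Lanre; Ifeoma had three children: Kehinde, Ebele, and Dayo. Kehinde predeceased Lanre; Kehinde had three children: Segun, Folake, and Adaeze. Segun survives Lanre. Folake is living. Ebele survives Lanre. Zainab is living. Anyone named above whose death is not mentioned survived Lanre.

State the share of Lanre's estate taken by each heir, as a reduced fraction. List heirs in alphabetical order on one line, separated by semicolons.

There is no surviving spouse, so the entire estate passes to Lanre's descendants per capita at each generation.
At generation 1 (Uzoma, Ronke, Chukwudi, Ifeoma, Zainab) there are 5 shares of (1)/5 = 1/5 each.
Living: Uzoma and Zainab — each takes 1/5.
Deceased: Ronke, Chukwudi, and Ifeoma. Their combined 3/5 is pooled and carried to generation 2.
At generation 2 (Ngozi, Jide, Gbenga, Kehinde, Ebele, Dayo) there are 6 shares of (3/5)/6 = 1/10 each.
Living: Jide, Gbenga, Ebele, and Dayo — each takes 1/10.
Deceased: Ngozi and Kehinde. Their combined 1/5 is pooled and carried to generation 3.
At generation 3 (Obafemi, Abiodun, Segun, Folake, Adaeze) there are 5 shares of (1/5)/5 = 1/25 each.
Living: Abiodun, Segun, Folake, and Adaeze — each takes 1/25.
Deceased: Obafemi. That 1/25 share is carried to generation 4.
At generation 4 (Morounke, Chidinma, Bankole) there are 3 shares of (1/25)/3 = 1/75 each.
Living: Morounke, Chidinma, and Bankole — each takes 1/75.

Abiodun 1/25; Adaeze 1/25; Bankole 1/75; Chidinma 1/75; Dayo 1/10; Ebele 1/10; Folake 1/25; Gbenga 1/10; Jide 1/10; Morounke 1/75; Segun 1/25; Uzoma 1/5; Zainab 1/5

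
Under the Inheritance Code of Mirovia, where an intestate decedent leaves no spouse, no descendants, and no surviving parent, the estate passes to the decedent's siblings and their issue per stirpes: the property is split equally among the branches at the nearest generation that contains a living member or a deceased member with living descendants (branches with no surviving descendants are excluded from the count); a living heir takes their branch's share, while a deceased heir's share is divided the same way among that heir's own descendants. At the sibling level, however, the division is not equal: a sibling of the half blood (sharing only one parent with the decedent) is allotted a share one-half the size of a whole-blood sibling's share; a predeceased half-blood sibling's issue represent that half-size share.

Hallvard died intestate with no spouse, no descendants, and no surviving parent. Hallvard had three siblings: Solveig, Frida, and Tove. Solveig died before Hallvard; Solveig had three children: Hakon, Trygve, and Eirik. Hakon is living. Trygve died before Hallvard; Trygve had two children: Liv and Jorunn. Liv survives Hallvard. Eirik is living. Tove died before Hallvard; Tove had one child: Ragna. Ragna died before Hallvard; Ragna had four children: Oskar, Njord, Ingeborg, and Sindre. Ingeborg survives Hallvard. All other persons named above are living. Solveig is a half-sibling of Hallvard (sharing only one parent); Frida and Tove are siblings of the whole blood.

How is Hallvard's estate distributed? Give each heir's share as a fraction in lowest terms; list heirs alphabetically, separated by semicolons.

No spouse, descendants, or parent survives, so the estate passes to Hallvard's siblings per stirpes.
Half-blood siblings count for one-half the weight of whole-blood siblings at the initial division.
Dividing 1 in proportion to weights (total weight 5/2): Solveig (weight 1/2) → 1/5; Frida (weight 1) → 2/5; Tove (weight 1) → 2/5.
Solveig predeceased; the 1/5 allotted to Solveig's branch passes to Solveig's issue by representation.
The 1/5 is divided into 3 equal shares of 1/15 among Hakon, Trygve, Eirik.
Hakon is living and takes 1/15.
Trygve predeceased; the 1/15 allotted to Trygve's branch passes to Trygve's issue by representation.
The 1/15 is divided into 2 equal shares of 1/30 among Liv, Jorunn.
Liv is living and takes 1/30.
Jorunn is living and takes 1/30.
Eirik is living and takes 1/15.
Frida is living and takes 2/5.
Tove predeceased; the 2/5 allotted to Tove's branch passes to Tove's issue by representation.
Ragna's line is the sole branch at this level, so the full 2/5 passes to Ragna's issue by representation.
The 2/5 is divided into 4 equal shares of 1/10 among Oskar, Njord, Ingeborg, Sindre.
Oskar is living and takes 1/10.
Njord is living and takes 1/10.
Ingeborg is living and takes 1/10.
Sindre is living and takes 1/10.

Eirik 1/15; Frida 2/5; Hakon 1/15; Ingeborg 1/10; Jorunn 1/30; Liv 1/30; Njord 1/10; Oskar 1/10; Sindre 1/10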